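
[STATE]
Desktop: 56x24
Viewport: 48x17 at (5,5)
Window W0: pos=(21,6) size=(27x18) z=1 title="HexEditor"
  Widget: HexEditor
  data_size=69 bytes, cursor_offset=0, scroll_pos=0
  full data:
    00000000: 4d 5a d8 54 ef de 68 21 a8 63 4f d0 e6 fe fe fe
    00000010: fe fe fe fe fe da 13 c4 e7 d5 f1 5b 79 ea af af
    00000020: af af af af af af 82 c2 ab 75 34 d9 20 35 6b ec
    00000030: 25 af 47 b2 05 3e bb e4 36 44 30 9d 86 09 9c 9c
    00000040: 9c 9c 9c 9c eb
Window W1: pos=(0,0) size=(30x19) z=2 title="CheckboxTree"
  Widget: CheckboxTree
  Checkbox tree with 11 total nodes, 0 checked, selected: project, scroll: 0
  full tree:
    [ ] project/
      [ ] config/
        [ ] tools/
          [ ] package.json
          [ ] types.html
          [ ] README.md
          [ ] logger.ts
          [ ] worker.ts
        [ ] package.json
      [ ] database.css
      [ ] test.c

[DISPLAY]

 [ ] tools/             ┃                       
   [ ] package.json     ┃━━━━━━━━━━━━━━━━━┓     
   [ ] types.html       ┃or               ┃     
   [ ] README.md        ┃─────────────────┨     
   [ ] logger.ts        ┃  4D 5a d8 54 ef ┃     
   [ ] worker.ts        ┃  fe fe fe fe fe ┃     
 [ ] package.json       ┃  af af af af af ┃     
 ] database.css         ┃  25 af 47 b2 05 ┃     
 ] test.c               ┃  9c 9c 9c 9c eb ┃     
                        ┃                 ┃     
                        ┃                 ┃     
                        ┃                 ┃     
                        ┃                 ┃     
━━━━━━━━━━━━━━━━━━━━━━━━┛                 ┃     
                ┃                         ┃     
                ┃                         ┃     
                ┃                         ┃     


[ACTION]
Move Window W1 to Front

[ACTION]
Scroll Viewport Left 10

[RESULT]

┃     [ ] tools/             ┃                  
┃       [ ] package.json     ┃━━━━━━━━━━━━━━━━━┓
┃       [ ] types.html       ┃or               ┃
┃       [ ] README.md        ┃─────────────────┨
┃       [ ] logger.ts        ┃  4D 5a d8 54 ef ┃
┃       [ ] worker.ts        ┃  fe fe fe fe fe ┃
┃     [ ] package.json       ┃  af af af af af ┃
┃   [ ] database.css         ┃  25 af 47 b2 05 ┃
┃   [ ] test.c               ┃  9c 9c 9c 9c eb ┃
┃                            ┃                 ┃
┃                            ┃                 ┃
┃                            ┃                 ┃
┃                            ┃                 ┃
┗━━━━━━━━━━━━━━━━━━━━━━━━━━━━┛                 ┃
                     ┃                         ┃
                     ┃                         ┃
                     ┃                         ┃


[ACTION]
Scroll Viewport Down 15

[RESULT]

┃       [ ] types.html       ┃or               ┃
┃       [ ] README.md        ┃─────────────────┨
┃       [ ] logger.ts        ┃  4D 5a d8 54 ef ┃
┃       [ ] worker.ts        ┃  fe fe fe fe fe ┃
┃     [ ] package.json       ┃  af af af af af ┃
┃   [ ] database.css         ┃  25 af 47 b2 05 ┃
┃   [ ] test.c               ┃  9c 9c 9c 9c eb ┃
┃                            ┃                 ┃
┃                            ┃                 ┃
┃                            ┃                 ┃
┃                            ┃                 ┃
┗━━━━━━━━━━━━━━━━━━━━━━━━━━━━┛                 ┃
                     ┃                         ┃
                     ┃                         ┃
                     ┃                         ┃
                     ┃                         ┃
                     ┗━━━━━━━━━━━━━━━━━━━━━━━━━┛


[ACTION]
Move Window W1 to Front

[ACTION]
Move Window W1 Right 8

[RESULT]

        ┃       [ ] types.html       ┃         ┃
        ┃       [ ] README.md        ┃─────────┨
        ┃       [ ] logger.ts        ┃d8 54 ef ┃
        ┃       [ ] worker.ts        ┃fe fe fe ┃
        ┃     [ ] package.json       ┃af af af ┃
        ┃   [ ] database.css         ┃47 b2 05 ┃
        ┃   [ ] test.c               ┃9c 9c eb ┃
        ┃                            ┃         ┃
        ┃                            ┃         ┃
        ┃                            ┃         ┃
        ┃                            ┃         ┃
        ┗━━━━━━━━━━━━━━━━━━━━━━━━━━━━┛         ┃
                     ┃                         ┃
                     ┃                         ┃
                     ┃                         ┃
                     ┃                         ┃
                     ┗━━━━━━━━━━━━━━━━━━━━━━━━━┛


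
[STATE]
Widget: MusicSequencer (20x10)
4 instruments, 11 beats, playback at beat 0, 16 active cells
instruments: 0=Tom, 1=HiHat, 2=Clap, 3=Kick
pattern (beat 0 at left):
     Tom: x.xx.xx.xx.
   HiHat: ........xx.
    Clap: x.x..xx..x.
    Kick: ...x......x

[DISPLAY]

      ▼1234567890   
   Tom█·██·██·██·   
 HiHat········██·   
  Clap█·█··██··█·   
  Kick···█······█   
                    
                    
                    
                    
                    


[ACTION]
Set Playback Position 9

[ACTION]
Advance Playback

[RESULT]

      0123456789▼   
   Tom█·██·██·██·   
 HiHat········██·   
  Clap█·█··██··█·   
  Kick···█······█   
                    
                    
                    
                    
                    


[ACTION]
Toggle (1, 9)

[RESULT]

      0123456789▼   
   Tom█·██·██·██·   
 HiHat········█··   
  Clap█·█··██··█·   
  Kick···█······█   
                    
                    
                    
                    
                    


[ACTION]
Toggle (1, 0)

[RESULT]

      0123456789▼   
   Tom█·██·██·██·   
 HiHat█·······█··   
  Clap█·█··██··█·   
  Kick···█······█   
                    
                    
                    
                    
                    


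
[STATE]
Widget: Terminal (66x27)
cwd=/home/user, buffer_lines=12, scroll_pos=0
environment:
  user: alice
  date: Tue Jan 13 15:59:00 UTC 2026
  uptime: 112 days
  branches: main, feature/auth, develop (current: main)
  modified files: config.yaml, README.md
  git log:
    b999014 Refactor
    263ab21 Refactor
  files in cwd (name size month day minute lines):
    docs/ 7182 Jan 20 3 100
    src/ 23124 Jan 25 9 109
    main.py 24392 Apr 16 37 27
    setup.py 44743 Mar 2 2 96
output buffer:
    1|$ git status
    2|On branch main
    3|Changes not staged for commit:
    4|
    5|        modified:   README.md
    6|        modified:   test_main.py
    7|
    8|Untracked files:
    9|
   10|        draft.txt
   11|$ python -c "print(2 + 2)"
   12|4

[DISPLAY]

$ git status                                                      
On branch main                                                    
Changes not staged for commit:                                    
                                                                  
        modified:   README.md                                     
        modified:   test_main.py                                  
                                                                  
Untracked files:                                                  
                                                                  
        draft.txt                                                 
$ python -c "print(2 + 2)"                                        
4                                                                 
$ █                                                               
                                                                  
                                                                  
                                                                  
                                                                  
                                                                  
                                                                  
                                                                  
                                                                  
                                                                  
                                                                  
                                                                  
                                                                  
                                                                  
                                                                  


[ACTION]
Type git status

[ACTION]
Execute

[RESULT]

$ git status                                                      
On branch main                                                    
Changes not staged for commit:                                    
                                                                  
        modified:   README.md                                     
        modified:   test_main.py                                  
                                                                  
Untracked files:                                                  
                                                                  
        draft.txt                                                 
$ python -c "print(2 + 2)"                                        
4                                                                 
$ git status                                                      
On branch main                                                    
Changes not staged for commit:                                    
                                                                  
        modified:   config.yaml                                   
        modified:   README.md                                     
$ █                                                               
                                                                  
                                                                  
                                                                  
                                                                  
                                                                  
                                                                  
                                                                  
                                                                  


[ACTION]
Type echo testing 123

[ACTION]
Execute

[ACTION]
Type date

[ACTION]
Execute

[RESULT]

$ git status                                                      
On branch main                                                    
Changes not staged for commit:                                    
                                                                  
        modified:   README.md                                     
        modified:   test_main.py                                  
                                                                  
Untracked files:                                                  
                                                                  
        draft.txt                                                 
$ python -c "print(2 + 2)"                                        
4                                                                 
$ git status                                                      
On branch main                                                    
Changes not staged for commit:                                    
                                                                  
        modified:   config.yaml                                   
        modified:   README.md                                     
$ echo testing 123                                                
testing 123                                                       
$ date                                                            
Tue Jan 13 15:59:00 UTC 2026                                      
$ █                                                               
                                                                  
                                                                  
                                                                  
                                                                  


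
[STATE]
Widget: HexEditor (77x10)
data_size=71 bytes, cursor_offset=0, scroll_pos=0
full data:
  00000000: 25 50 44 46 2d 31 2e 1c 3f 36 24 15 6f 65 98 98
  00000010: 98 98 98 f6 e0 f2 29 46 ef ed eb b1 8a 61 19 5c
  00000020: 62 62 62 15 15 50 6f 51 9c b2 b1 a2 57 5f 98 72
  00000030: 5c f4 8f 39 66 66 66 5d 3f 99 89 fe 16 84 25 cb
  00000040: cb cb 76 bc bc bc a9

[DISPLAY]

00000000  25 50 44 46 2d 31 2e 1c  3f 36 24 15 6f 65 98 98  |%PDF-1..?6$.oe..
00000010  98 98 98 f6 e0 f2 29 46  ef ed eb b1 8a 61 19 5c  |......)F.....a.\
00000020  62 62 62 15 15 50 6f 51  9c b2 b1 a2 57 5f 98 72  |bbb..PoQ....W_.r
00000030  5c f4 8f 39 66 66 66 5d  3f 99 89 fe 16 84 25 cb  |\..9fff]?.....%.
00000040  cb cb 76 bc bc bc a9                              |..v....         
                                                                             
                                                                             
                                                                             
                                                                             
                                                                             


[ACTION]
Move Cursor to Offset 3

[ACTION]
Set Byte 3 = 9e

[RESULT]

00000000  25 50 44 9E 2d 31 2e 1c  3f 36 24 15 6f 65 98 98  |%PD.-1..?6$.oe..
00000010  98 98 98 f6 e0 f2 29 46  ef ed eb b1 8a 61 19 5c  |......)F.....a.\
00000020  62 62 62 15 15 50 6f 51  9c b2 b1 a2 57 5f 98 72  |bbb..PoQ....W_.r
00000030  5c f4 8f 39 66 66 66 5d  3f 99 89 fe 16 84 25 cb  |\..9fff]?.....%.
00000040  cb cb 76 bc bc bc a9                              |..v....         
                                                                             
                                                                             
                                                                             
                                                                             
                                                                             


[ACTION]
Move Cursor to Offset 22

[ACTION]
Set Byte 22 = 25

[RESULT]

00000000  25 50 44 9e 2d 31 2e 1c  3f 36 24 15 6f 65 98 98  |%PD.-1..?6$.oe..
00000010  98 98 98 f6 e0 f2 25 46  ef ed eb b1 8a 61 19 5c  |......%F.....a.\
00000020  62 62 62 15 15 50 6f 51  9c b2 b1 a2 57 5f 98 72  |bbb..PoQ....W_.r
00000030  5c f4 8f 39 66 66 66 5d  3f 99 89 fe 16 84 25 cb  |\..9fff]?.....%.
00000040  cb cb 76 bc bc bc a9                              |..v....         
                                                                             
                                                                             
                                                                             
                                                                             
                                                                             


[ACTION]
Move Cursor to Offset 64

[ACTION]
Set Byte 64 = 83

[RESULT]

00000000  25 50 44 9e 2d 31 2e 1c  3f 36 24 15 6f 65 98 98  |%PD.-1..?6$.oe..
00000010  98 98 98 f6 e0 f2 25 46  ef ed eb b1 8a 61 19 5c  |......%F.....a.\
00000020  62 62 62 15 15 50 6f 51  9c b2 b1 a2 57 5f 98 72  |bbb..PoQ....W_.r
00000030  5c f4 8f 39 66 66 66 5d  3f 99 89 fe 16 84 25 cb  |\..9fff]?.....%.
00000040  83 cb 76 bc bc bc a9                              |..v....         
                                                                             
                                                                             
                                                                             
                                                                             
                                                                             


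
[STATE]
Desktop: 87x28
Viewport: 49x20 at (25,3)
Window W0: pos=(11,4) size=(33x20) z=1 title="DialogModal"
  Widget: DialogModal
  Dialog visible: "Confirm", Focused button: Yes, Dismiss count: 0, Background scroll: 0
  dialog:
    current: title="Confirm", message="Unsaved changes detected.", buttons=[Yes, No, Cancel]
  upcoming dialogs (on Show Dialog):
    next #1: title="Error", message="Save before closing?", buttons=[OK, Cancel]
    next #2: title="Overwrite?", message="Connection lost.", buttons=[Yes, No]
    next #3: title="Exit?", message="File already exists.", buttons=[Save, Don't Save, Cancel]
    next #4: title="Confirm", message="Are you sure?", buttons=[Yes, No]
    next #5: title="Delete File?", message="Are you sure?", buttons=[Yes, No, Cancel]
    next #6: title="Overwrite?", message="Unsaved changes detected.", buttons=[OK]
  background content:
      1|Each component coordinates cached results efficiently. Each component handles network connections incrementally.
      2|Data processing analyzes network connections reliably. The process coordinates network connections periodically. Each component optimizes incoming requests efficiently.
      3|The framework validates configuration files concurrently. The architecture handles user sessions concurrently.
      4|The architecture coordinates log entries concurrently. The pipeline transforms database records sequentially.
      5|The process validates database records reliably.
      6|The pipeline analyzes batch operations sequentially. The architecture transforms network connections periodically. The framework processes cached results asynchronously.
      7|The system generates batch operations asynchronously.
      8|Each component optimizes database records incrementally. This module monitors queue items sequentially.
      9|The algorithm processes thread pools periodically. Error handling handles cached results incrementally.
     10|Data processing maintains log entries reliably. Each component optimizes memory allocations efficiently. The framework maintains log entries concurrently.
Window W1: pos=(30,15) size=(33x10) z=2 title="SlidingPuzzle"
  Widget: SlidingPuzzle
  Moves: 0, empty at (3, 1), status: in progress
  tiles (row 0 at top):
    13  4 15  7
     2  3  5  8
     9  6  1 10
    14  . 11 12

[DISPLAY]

                                                 
━━━━━━━━━━━━━━━━━━┓                              
                  ┃                              
──────────────────┨                              
t coordinates cach┃                              
ng analyzes networ┃                              
 validates configu┃                              
ure coordinates lo┃                              
alidates database ┃                              
───────────────┐pe┃                              
onfirm         │er┃                              
anges detected.│ba┃                              
No   ┏━━━━━━━━━━━━━━━━━━━━━━━━━━━━━━━┓           
─────┃ SlidingPuzzle                 ┃           
     ┠───────────────────────────────┨           
     ┃┌────┬────┬────┬────┐          ┃           
     ┃│ 13 │  4 │ 15 │  7 │          ┃           
     ┃├────┼────┼────┼────┤          ┃           
     ┃│  2 │  3 │  5 │  8 │          ┃           
     ┃├────┼────┼────┼────┤          ┃           


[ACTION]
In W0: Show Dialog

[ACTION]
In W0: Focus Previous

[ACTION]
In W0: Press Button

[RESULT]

                                                 
━━━━━━━━━━━━━━━━━━┓                              
                  ┃                              
──────────────────┨                              
t coordinates cach┃                              
ng analyzes networ┃                              
 validates configu┃                              
ure coordinates lo┃                              
alidates database ┃                              
analyzes batch ope┃                              
nerates batch oper┃                              
t optimizes databa┃                              
 proc┏━━━━━━━━━━━━━━━━━━━━━━━━━━━━━━━┓           
ng ma┃ SlidingPuzzle                 ┃           
     ┠───────────────────────────────┨           
     ┃┌────┬────┬────┬────┐          ┃           
     ┃│ 13 │  4 │ 15 │  7 │          ┃           
     ┃├────┼────┼────┼────┤          ┃           
     ┃│  2 │  3 │  5 │  8 │          ┃           
     ┃├────┼────┼────┼────┤          ┃           


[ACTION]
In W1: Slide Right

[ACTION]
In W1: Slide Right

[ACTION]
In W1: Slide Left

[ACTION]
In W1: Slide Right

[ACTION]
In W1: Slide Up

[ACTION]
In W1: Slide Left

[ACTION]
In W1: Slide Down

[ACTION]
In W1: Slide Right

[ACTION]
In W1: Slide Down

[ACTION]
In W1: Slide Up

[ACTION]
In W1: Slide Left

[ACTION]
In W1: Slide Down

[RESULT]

                                                 
━━━━━━━━━━━━━━━━━━┓                              
                  ┃                              
──────────────────┨                              
t coordinates cach┃                              
ng analyzes networ┃                              
 validates configu┃                              
ure coordinates lo┃                              
alidates database ┃                              
analyzes batch ope┃                              
nerates batch oper┃                              
t optimizes databa┃                              
 proc┏━━━━━━━━━━━━━━━━━━━━━━━━━━━━━━━┓           
ng ma┃ SlidingPuzzle                 ┃           
     ┠───────────────────────────────┨           
     ┃┌────┬────┬────┬────┐          ┃           
     ┃│ 13 │  4 │ 15 │  7 │          ┃           
     ┃├────┼────┼────┼────┤          ┃           
     ┃│  2 │    │  5 │  8 │          ┃           
     ┃├────┼────┼────┼────┤          ┃           


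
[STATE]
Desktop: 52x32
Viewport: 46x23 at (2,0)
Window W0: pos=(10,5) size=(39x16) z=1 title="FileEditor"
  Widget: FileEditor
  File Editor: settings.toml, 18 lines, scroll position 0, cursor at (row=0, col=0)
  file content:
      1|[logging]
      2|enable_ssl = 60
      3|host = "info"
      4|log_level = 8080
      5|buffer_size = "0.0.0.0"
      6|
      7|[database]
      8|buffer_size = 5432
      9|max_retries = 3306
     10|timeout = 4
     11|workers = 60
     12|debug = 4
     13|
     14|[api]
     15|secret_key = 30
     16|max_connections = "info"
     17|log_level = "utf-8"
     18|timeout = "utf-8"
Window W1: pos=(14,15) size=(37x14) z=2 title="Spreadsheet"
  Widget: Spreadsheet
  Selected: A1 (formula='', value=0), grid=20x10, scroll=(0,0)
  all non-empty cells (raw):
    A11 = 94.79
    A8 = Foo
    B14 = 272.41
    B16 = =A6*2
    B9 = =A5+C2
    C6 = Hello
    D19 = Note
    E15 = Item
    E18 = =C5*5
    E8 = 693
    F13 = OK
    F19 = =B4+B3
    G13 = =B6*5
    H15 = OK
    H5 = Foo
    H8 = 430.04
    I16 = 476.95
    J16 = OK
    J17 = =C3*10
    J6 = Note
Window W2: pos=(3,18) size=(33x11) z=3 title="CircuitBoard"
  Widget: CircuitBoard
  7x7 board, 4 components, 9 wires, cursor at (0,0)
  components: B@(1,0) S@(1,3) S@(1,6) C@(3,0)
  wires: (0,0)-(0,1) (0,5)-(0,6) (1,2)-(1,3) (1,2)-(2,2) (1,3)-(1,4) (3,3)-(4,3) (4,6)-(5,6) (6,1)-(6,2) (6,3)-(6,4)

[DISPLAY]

                                              
                                              
                                              
                                              
                                              
        ┏━━━━━━━━━━━━━━━━━━━━━━━━━━━━━━━━━━━━━
        ┃ FileEditor                          
        ┠─────────────────────────────────────
        ┃█logging]                           ▲
        ┃enable_ssl = 60                     █
        ┃host = "info"                       ░
        ┃log_level = 8080                    ░
        ┃buffer_size = "0.0.0.0"             ░
        ┃                                    ░
        ┃[database]                          ░
        ┃buf┏━━━━━━━━━━━━━━━━━━━━━━━━━━━━━━━━━
        ┃max┃ Spreadsheet                     
        ┃tim┠─────────────────────────────────
 ┏━━━━━━━━━━━━━━━━━━━━━━━━━━━━━━━┓            
 ┃ CircuitBoard                  ┃  C       D 
 ┠───────────────────────────────┨------------
 ┃   0 1 2 3 4 5 6               ┃      0     
 ┃0  [.]─ ·               · ─ ·  ┃      0     


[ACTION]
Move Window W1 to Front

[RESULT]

                                              
                                              
                                              
                                              
                                              
        ┏━━━━━━━━━━━━━━━━━━━━━━━━━━━━━━━━━━━━━
        ┃ FileEditor                          
        ┠─────────────────────────────────────
        ┃█logging]                           ▲
        ┃enable_ssl = 60                     █
        ┃host = "info"                       ░
        ┃log_level = 8080                    ░
        ┃buffer_size = "0.0.0.0"             ░
        ┃                                    ░
        ┃[database]                          ░
        ┃buf┏━━━━━━━━━━━━━━━━━━━━━━━━━━━━━━━━━
        ┃max┃ Spreadsheet                     
        ┃tim┠─────────────────────────────────
 ┏━━━━━━━━━━┃A1:                              
 ┃ CircuitBo┃       A       B       C       D 
 ┠──────────┃---------------------------------
 ┃   0 1 2 3┃  1      [0]       0       0     
 ┃0  [.]─ · ┃  2        0       0       0     


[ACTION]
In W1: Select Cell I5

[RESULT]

                                              
                                              
                                              
                                              
                                              
        ┏━━━━━━━━━━━━━━━━━━━━━━━━━━━━━━━━━━━━━
        ┃ FileEditor                          
        ┠─────────────────────────────────────
        ┃█logging]                           ▲
        ┃enable_ssl = 60                     █
        ┃host = "info"                       ░
        ┃log_level = 8080                    ░
        ┃buffer_size = "0.0.0.0"             ░
        ┃                                    ░
        ┃[database]                          ░
        ┃buf┏━━━━━━━━━━━━━━━━━━━━━━━━━━━━━━━━━
        ┃max┃ Spreadsheet                     
        ┃tim┠─────────────────────────────────
 ┏━━━━━━━━━━┃I5:                              
 ┃ CircuitBo┃       A       B       C       D 
 ┠──────────┃---------------------------------
 ┃   0 1 2 3┃  1        0       0       0     
 ┃0  [.]─ · ┃  2        0       0       0     


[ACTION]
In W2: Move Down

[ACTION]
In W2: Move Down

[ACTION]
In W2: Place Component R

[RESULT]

                                              
                                              
                                              
                                              
                                              
        ┏━━━━━━━━━━━━━━━━━━━━━━━━━━━━━━━━━━━━━
        ┃ FileEditor                          
        ┠─────────────────────────────────────
        ┃█logging]                           ▲
        ┃enable_ssl = 60                     █
        ┃host = "info"                       ░
        ┃log_level = 8080                    ░
        ┃buffer_size = "0.0.0.0"             ░
        ┃                                    ░
        ┃[database]                          ░
        ┃buf┏━━━━━━━━━━━━━━━━━━━━━━━━━━━━━━━━━
        ┃max┃ Spreadsheet                     
        ┃tim┠─────────────────────────────────
 ┏━━━━━━━━━━┃I5:                              
 ┃ CircuitBo┃       A       B       C       D 
 ┠──────────┃---------------------------------
 ┃   0 1 2 3┃  1        0       0       0     
 ┃0   · ─ · ┃  2        0       0       0     


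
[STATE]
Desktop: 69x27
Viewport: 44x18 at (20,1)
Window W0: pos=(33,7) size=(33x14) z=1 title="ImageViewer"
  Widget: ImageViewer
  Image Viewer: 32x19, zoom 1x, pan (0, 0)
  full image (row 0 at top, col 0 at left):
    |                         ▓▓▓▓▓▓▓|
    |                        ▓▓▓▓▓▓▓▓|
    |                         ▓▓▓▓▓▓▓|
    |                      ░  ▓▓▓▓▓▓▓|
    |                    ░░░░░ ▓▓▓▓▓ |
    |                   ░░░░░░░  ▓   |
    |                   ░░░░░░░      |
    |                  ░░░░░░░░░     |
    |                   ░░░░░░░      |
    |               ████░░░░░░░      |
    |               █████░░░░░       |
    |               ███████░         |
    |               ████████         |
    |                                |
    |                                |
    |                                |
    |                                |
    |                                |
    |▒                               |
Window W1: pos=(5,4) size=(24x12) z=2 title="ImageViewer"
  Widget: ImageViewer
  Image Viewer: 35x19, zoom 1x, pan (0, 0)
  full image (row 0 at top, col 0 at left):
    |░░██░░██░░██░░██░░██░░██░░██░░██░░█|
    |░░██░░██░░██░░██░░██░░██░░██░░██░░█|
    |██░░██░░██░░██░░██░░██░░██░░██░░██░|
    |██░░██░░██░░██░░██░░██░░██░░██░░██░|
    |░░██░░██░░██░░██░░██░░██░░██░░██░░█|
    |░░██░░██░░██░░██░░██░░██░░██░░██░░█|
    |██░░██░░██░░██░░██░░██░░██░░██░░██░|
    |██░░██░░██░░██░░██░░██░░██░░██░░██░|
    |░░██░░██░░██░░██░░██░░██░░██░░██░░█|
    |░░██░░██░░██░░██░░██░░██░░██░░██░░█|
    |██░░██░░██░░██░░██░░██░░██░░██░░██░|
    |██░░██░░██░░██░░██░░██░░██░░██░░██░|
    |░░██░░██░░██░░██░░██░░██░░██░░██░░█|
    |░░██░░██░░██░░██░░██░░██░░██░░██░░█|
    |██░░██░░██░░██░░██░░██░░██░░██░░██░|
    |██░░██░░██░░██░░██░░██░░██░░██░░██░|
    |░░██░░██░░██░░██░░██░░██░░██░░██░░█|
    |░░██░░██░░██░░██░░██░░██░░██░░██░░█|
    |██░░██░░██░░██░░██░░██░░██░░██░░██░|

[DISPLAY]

                                            
                                            
                                            
━━━━━━━━┓                                   
        ┃                                   
────────┨                                   
██░░██░░┃    ┏━━━━━━━━━━━━━━━━━━━━━━━━━━━━━━
██░░██░░┃    ┃ ImageViewer                  
░░██░░██┃    ┠──────────────────────────────
░░██░░██┃    ┃                         ▓▓▓▓▓
██░░██░░┃    ┃                        ▓▓▓▓▓▓
██░░██░░┃    ┃                         ▓▓▓▓▓
░░██░░██┃    ┃                      ░  ▓▓▓▓▓
░░██░░██┃    ┃                    ░░░░░ ▓▓▓▓
━━━━━━━━┛    ┃                   ░░░░░░░  ▓ 
             ┃                   ░░░░░░░    
             ┃                  ░░░░░░░░░   
             ┃                   ░░░░░░░    


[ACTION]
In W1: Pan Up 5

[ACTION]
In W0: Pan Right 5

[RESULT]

                                            
                                            
                                            
━━━━━━━━┓                                   
        ┃                                   
────────┨                                   
██░░██░░┃    ┏━━━━━━━━━━━━━━━━━━━━━━━━━━━━━━
██░░██░░┃    ┃ ImageViewer                  
░░██░░██┃    ┠──────────────────────────────
░░██░░██┃    ┃                    ▓▓▓▓▓▓▓   
██░░██░░┃    ┃                   ▓▓▓▓▓▓▓▓   
██░░██░░┃    ┃                    ▓▓▓▓▓▓▓   
░░██░░██┃    ┃                 ░  ▓▓▓▓▓▓▓   
░░██░░██┃    ┃               ░░░░░ ▓▓▓▓▓    
━━━━━━━━┛    ┃              ░░░░░░░  ▓      
             ┃              ░░░░░░░         
             ┃             ░░░░░░░░░        
             ┃              ░░░░░░░         


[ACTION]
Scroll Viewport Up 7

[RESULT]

                                            
                                            
                                            
                                            
━━━━━━━━┓                                   
        ┃                                   
────────┨                                   
██░░██░░┃    ┏━━━━━━━━━━━━━━━━━━━━━━━━━━━━━━
██░░██░░┃    ┃ ImageViewer                  
░░██░░██┃    ┠──────────────────────────────
░░██░░██┃    ┃                    ▓▓▓▓▓▓▓   
██░░██░░┃    ┃                   ▓▓▓▓▓▓▓▓   
██░░██░░┃    ┃                    ▓▓▓▓▓▓▓   
░░██░░██┃    ┃                 ░  ▓▓▓▓▓▓▓   
░░██░░██┃    ┃               ░░░░░ ▓▓▓▓▓    
━━━━━━━━┛    ┃              ░░░░░░░  ▓      
             ┃              ░░░░░░░         
             ┃             ░░░░░░░░░        


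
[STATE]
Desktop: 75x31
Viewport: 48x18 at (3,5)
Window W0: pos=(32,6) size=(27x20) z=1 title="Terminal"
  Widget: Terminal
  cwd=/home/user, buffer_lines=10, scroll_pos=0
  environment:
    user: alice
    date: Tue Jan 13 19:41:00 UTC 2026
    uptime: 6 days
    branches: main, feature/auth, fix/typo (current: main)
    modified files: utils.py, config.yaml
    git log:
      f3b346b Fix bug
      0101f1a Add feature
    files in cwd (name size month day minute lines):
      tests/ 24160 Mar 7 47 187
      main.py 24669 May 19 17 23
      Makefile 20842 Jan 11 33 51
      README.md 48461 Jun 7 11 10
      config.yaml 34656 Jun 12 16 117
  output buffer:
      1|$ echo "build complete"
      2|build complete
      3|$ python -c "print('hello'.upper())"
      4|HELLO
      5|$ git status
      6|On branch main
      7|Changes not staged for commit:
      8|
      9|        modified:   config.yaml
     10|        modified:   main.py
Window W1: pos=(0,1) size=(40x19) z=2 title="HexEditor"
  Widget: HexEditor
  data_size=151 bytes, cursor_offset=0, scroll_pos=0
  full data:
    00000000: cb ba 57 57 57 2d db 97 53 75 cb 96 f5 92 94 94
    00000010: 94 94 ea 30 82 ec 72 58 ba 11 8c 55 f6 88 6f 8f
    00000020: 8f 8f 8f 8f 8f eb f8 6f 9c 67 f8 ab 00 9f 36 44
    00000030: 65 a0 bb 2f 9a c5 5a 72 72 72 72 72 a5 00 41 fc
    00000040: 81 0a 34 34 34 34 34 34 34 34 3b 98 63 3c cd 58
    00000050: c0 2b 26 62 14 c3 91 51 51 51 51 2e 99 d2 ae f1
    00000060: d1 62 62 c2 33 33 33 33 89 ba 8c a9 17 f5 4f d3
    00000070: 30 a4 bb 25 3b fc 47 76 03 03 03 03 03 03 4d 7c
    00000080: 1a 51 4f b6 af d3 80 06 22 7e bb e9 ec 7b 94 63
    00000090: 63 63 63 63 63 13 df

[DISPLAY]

000010  94 94 ea 30 82 ec 72 58  ba ┃           
000020  8f 8f 8f 8f 8f eb f8 6f  9c ┃━━━━━━━━━━━
000030  65 a0 bb 2f 9a c5 5a 72  72 ┃al         
000040  81 0a 34 34 34 34 34 34  34 ┃───────────
000050  c0 2b 26 62 14 c3 91 51  51 ┃"build comp
000060  d1 62 62 c2 33 33 33 33  89 ┃omplete    
000070  30 a4 bb 25 3b fc 47 76  03 ┃n -c "print
000080  1a 51 4f b6 af d3 80 06  22 ┃           
000090  63 63 63 63 63 13 df        ┃tatus      
                                    ┃ch main    
                                    ┃ not staged
                                    ┃           
                                    ┃ modified: 
                                    ┃ modified: 
━━━━━━━━━━━━━━━━━━━━━━━━━━━━━━━━━━━━┛           
                             ┃                  
                             ┃                  
                             ┃                  


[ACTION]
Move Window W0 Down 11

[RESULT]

000010  94 94 ea 30 82 ec 72 58  ba ┃           
000020  8f 8f 8f 8f 8f eb f8 6f  9c ┃           
000030  65 a0 bb 2f 9a c5 5a 72  72 ┃           
000040  81 0a 34 34 34 34 34 34  34 ┃           
000050  c0 2b 26 62 14 c3 91 51  51 ┃           
000060  d1 62 62 c2 33 33 33 33  89 ┃           
000070  30 a4 bb 25 3b fc 47 76  03 ┃━━━━━━━━━━━
000080  1a 51 4f b6 af d3 80 06  22 ┃al         
000090  63 63 63 63 63 13 df        ┃───────────
                                    ┃"build comp
                                    ┃omplete    
                                    ┃n -c "print
                                    ┃           
                                    ┃tatus      
━━━━━━━━━━━━━━━━━━━━━━━━━━━━━━━━━━━━┛ch main    
                             ┃Changes not staged
                             ┃                  
                             ┃        modified: 


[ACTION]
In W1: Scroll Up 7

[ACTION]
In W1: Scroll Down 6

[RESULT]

000070  30 a4 bb 25 3b fc 47 76  03 ┃           
000080  1a 51 4f b6 af d3 80 06  22 ┃           
000090  63 63 63 63 63 13 df        ┃           
                                    ┃           
                                    ┃           
                                    ┃           
                                    ┃━━━━━━━━━━━
                                    ┃al         
                                    ┃───────────
                                    ┃"build comp
                                    ┃omplete    
                                    ┃n -c "print
                                    ┃           
                                    ┃tatus      
━━━━━━━━━━━━━━━━━━━━━━━━━━━━━━━━━━━━┛ch main    
                             ┃Changes not staged
                             ┃                  
                             ┃        modified: 
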